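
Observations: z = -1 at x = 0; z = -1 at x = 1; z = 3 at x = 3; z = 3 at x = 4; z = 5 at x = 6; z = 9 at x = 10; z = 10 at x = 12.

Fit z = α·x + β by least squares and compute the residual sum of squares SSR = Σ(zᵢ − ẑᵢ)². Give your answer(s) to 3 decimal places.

SSR = 2.662

Compute the Gram sums: Σx·x = 306, Σx = 36, Σ1 = 7.
For Mᵀz: Σx·z = 260, Σz = 28.
Determinant 306·7 − 36² = 846.
α = (260·7 − 36·28)/846 = 406/423; β = (306·28 − 36·260)/846 = -44/47.
Residuals: -3/47, -433/423, 149/141, 41/423, 25/141, 143/423, -82/141; SSR = 1126/423.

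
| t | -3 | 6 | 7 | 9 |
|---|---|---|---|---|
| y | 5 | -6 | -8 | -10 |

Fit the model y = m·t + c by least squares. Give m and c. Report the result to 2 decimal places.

Sums needed: Σt·t = 175, Σt = 19, Σ1 = 4.
Moment sums: Σt·y = -197, Σy = -19.
Normal equations: [[175, 19]; [19, 4]]·[m, c]ᵀ = [-197, -19]ᵀ.
Eliminating c: 4·(row 1) − 19·(row 2) gives 339·m = 4·(-197) − 19·(-19) = -427, so m = -427/339.
Then c = ((-19) − 19·(-427/339))/4 = 418/339.

m = -1.26, c = 1.23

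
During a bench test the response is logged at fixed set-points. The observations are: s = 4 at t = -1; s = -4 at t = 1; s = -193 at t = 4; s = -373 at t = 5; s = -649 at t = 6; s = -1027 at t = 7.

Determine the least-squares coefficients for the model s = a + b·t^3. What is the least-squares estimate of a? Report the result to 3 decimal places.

The normal system MᵀM·[a, b]ᵀ = Mᵀs is [[6, 748]; [748, 184028]]·[a, b]ᵀ = [-2242, -551430]ᵀ.
Determinant 6·184028 − 748² = 544664.
a = ((-2242)·184028 − 748·(-551430))/544664 = -15142/68083; b = (6·(-551430) − 748·(-2242))/544664 = -407891/136166.

a = -0.222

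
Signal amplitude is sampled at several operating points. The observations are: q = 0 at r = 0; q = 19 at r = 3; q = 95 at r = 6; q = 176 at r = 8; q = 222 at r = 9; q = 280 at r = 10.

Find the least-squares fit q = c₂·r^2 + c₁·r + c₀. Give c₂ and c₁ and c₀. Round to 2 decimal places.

From the data, Σr^2·r^2 = 22034, Σr^2·r = 2484, Σr^2 = 290, Σr·r = 290, Σr = 36, Σ1 = 6.
And Σr^2·q = 60837, Σr·q = 6833, Σq = 792.
Normal equations: [[22034, 2484, 290]; [2484, 290, 36]; [290, 36, 6]]·[c₂, c₁, c₀]ᵀ = [60837, 6833, 792]ᵀ.
Row-reducing yields c₂ = 181431/59620, c₁ = -73753/29810, c₀ = -1299/5420.

c₂ = 3.04, c₁ = -2.47, c₀ = -0.24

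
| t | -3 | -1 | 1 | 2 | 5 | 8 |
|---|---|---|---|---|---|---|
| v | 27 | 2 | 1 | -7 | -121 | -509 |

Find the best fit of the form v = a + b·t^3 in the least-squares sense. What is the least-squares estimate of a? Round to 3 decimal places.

a = 1.396

Sums needed: Σ1 = 6, Σt^3 = 618, Σt^3·t^3 = 278564.
Moment sums: Σv = -607, Σt^3·v = -276519.
MᵀM·[a, b]ᵀ = Mᵀv becomes [[6, 618]; [618, 278564]]·[a, b]ᵀ = [-607, -276519]ᵀ.
Eliminating b: 278564·(row 1) − 618·(row 2) gives 1289460·a = 278564·(-607) − 618·(-276519) = 1800394, so a = 900197/644730.
Then b = ((-276519) − 618·(900197/644730))/278564 = -106999/107455.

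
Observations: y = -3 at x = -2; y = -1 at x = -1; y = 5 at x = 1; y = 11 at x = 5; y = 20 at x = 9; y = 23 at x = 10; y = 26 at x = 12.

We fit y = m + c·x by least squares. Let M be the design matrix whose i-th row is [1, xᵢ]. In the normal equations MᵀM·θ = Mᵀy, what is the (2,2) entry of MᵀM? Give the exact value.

Row 2 ↔ basis x, column 2 ↔ basis x, so (MᵀM)_{2,2} = Σᵢ (x)·(x) = (-2)·(-2) + (-1)·(-1) + (1)·(1) + (5)·(5) + (9)·(9) + (10)·(10) + (12)·(12) = 356.

356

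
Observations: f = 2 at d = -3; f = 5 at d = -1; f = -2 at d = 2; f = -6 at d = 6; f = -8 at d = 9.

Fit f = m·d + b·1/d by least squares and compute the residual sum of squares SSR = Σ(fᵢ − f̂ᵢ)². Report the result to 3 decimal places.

MᵀM·[m, b]ᵀ = Mᵀf reads: 131·m + 5·b = -123;  5·m + (227/162)·b = -77/9.
Determinant 131·(227/162) − 5² = 25687/162.
m = ((-123)·(227/162) − 5·(-77/9))/(25687/162) = -20991/25687; b = (131·(-77/9) − 5·(-123))/(25687/162) = -81936/25687.
Residuals: -38911/25687, 25508/25687, 31576/25687, -14520/25687, -7473/25687; SSR = 133470/25687.

SSR = 5.196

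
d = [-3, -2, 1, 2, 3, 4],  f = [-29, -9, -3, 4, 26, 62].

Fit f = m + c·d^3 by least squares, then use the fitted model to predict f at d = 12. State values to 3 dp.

AᵀA·[m, c]ᵀ = Aᵀf reads: 6·m + 65·c = 51;  65·m + 5683·c = 5554.
(Σ1 = 6, Σd^3 = 65, Σd^3·d^3 = 5683, Σf = 51, Σd^3·f = 5554.)
Eliminating c: 5683·(row 1) − 65·(row 2) gives 29873·m = 5683·51 − 65·5554 = -71177, so m = -71177/29873.
Then c = (5554 − 65·(-71177/29873))/5683 = 30009/29873.
At d = 12: f̂ = (-71177/29873)·(1) + (30009/29873)·(1728) = 51784375/29873.

f̂ = 1733.484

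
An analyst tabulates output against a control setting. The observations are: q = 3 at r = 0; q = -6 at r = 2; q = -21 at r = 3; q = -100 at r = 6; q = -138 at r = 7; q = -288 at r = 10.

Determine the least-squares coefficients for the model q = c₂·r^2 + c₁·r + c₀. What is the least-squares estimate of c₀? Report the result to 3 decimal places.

The normal system AᵀA·[c₂, c₁, c₀]ᵀ = Aᵀq is [[13794, 1594, 198]; [1594, 198, 28]; [198, 28, 6]]·[c₂, c₁, c₀]ᵀ = [-39375, -4521, -550]ᵀ.
Solving the 3×3 system (Gaussian elimination) gives c₂ = -17962/5991, c₁ = 3229/3994, c₀ = 20968/5991.

c₀ = 3.500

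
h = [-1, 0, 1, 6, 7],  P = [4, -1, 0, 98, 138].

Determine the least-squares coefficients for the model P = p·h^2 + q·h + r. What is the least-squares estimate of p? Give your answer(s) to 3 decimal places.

With design matrix M, MᵀM = [[3699, 559, 87]; [559, 87, 13]; [87, 13, 5]] and MᵀP = [10294, 1550, 239]ᵀ.
Row-reducing yields p = 43413/13742, q = -31711/13742, r = -8035/6871.

p = 3.159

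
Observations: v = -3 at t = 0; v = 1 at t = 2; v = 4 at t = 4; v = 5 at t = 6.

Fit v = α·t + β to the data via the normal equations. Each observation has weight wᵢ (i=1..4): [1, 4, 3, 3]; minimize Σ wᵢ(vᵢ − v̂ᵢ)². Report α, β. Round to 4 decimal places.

Normal-equation sums: Σwᵢ·t·t = 172, Σwᵢ·t = 38, Σwᵢ·1 = 11.
For MᵀWv: Σwᵢ·t·v = 146, Σwᵢ·v = 28.
Δ = 172·11 − 38² = 448.
α = (146·11 − 38·28)/448 = 271/224; β = (172·28 − 38·146)/448 = -183/112.

α = 1.2098, β = -1.6339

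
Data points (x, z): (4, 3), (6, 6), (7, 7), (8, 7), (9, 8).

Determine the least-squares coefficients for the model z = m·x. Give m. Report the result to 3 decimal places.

m = 0.915

Setting ∂/∂m … = 0 gives: 246·m = 225.
Hence m = 225 / 246 ≈ 0.914634.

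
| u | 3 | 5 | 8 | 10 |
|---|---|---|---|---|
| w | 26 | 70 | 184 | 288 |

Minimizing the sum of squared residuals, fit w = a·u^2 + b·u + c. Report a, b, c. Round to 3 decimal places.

a = 3.000, b = -1.483, c = 3.138

Sums needed: Σu^2·u^2 = 14802, Σu^2·u = 1664, Σu^2 = 198, Σu·u = 198, Σu = 26, Σ1 = 4.
Right-hand side: Σu^2·w = 42560, Σu·w = 4780, Σw = 568.
MᵀM·[a, b, c]ᵀ = Mᵀw becomes [[14802, 1664, 198]; [1664, 198, 26]; [198, 26, 4]]·[a, b, c]ᵀ = [42560, 4780, 568]ᵀ.
Row-reducing yields a = 3, b = -43/29, c = 91/29.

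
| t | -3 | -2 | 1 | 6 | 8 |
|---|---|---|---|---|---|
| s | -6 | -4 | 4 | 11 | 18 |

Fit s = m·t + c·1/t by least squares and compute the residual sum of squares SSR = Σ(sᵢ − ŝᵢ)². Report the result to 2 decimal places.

SSR = 5.69

The normal equations are: 114·m + 5·c = 240;  5·m + (809/576)·c = 145/12.
Determinant 114·(809/576) − 5² = 12971/96.
m = (240·(809/576) − 5·(145/12))/(12971/96) = 26560/12971; c = (114·(145/12) − 5·240)/(12971/96) = 17040/12971.
Residuals: 7534/12971, 9756/12971, 76/119, -19519/12971, 18868/12971; SSR = 73823/12971.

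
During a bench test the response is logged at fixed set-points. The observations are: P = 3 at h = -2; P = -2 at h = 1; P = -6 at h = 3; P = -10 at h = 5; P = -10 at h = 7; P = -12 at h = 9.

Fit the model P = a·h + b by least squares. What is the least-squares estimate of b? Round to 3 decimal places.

From the data, Σh·h = 169, Σh = 23, Σ1 = 6.
Right-hand side: Σh·P = -254, ΣP = -37.
XᵀX·[a, b]ᵀ = XᵀP becomes [[169, 23]; [23, 6]]·[a, b]ᵀ = [-254, -37]ᵀ.
Determinant 169·6 − 23² = 485.
a = ((-254)·6 − 23·(-37))/485 = -673/485; b = (169·(-37) − 23·(-254))/485 = -411/485.

b = -0.847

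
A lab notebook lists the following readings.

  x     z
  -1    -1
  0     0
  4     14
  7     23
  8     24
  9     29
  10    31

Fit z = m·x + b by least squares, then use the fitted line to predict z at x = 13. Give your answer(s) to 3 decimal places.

Sums needed: Σx·x = 311, Σx = 37, Σ1 = 7.
Moment sums: Σx·z = 981, Σz = 120.
Eliminating b: 7·(row 1) − 37·(row 2) gives 808·m = 7·981 − 37·120 = 2427, so m = 2427/808.
Then b = (120 − 37·(2427/808))/7 = 1023/808.
At x = 13: ẑ = (2427/808)·(13) + (1023/808)·(1) = 16287/404.

ẑ = 40.314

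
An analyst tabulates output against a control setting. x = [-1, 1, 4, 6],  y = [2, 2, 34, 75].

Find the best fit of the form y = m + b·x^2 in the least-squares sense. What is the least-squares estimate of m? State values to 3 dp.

Forming MᵀM = [[4, 54]; [54, 1554]] and Mᵀy = [113, 3248]ᵀ gives MᵀM·[m, b]ᵀ = Mᵀy.
Δ = 4·1554 − 54² = 3300.
m = (113·1554 − 54·3248)/3300 = 7/110; b = (4·3248 − 54·113)/3300 = 689/330.

m = 0.064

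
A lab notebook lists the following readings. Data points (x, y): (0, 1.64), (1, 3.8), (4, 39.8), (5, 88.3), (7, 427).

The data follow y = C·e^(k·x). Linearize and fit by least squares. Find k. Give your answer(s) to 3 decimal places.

k = 0.792

Taking logs, ln y = k·x + ln C, so regress ln y on x.
Σx = 17.0000, Σ(x)² = 91.0000, Σln y = 16.0511, Σx·ln y = 80.8717.
Normal system: [[91.0000, 17.0000]; [17.0000, 5]]·[k, ln C]ᵀ = [80.8717, 16.0511]ᵀ.
Δ = 91.0000·5 − (17.0000)² = 166.0000; k = (80.8717·5 − 17.0000·16.0511)/166.0000 = 0.79211, ln C = (91.0000·16.0511 − 17.0000·80.8717)/166.0000 = 0.51705.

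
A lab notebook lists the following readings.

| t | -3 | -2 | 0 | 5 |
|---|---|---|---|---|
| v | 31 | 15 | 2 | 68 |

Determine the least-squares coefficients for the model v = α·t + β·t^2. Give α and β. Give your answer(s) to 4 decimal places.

α = -1.3879, β = 2.9971

Setting ∂/∂α … = 0 gives: 38·α + 90·β = 217;  90·α + 722·β = 2039.
(Σt·t = 38, Σt·t^2 = 90, Σt^2·t^2 = 722, Σt·v = 217, Σt^2·v = 2039.)
det = 38·722 − 90² = 19336.
α = (217·722 − 90·2039)/19336 = -6709/4834; β = (38·2039 − 90·217)/19336 = 7244/2417.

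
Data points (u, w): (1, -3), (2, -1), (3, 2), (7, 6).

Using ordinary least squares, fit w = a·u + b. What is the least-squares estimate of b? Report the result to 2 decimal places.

b = -3.70

Setting ∂/∂a … = 0 gives: 63·a + 13·b = 43;  13·a + 4·b = 4.
Δ = 63·4 − 13² = 83.
a = (43·4 − 13·4)/83 = 120/83; b = (63·4 − 13·43)/83 = -307/83.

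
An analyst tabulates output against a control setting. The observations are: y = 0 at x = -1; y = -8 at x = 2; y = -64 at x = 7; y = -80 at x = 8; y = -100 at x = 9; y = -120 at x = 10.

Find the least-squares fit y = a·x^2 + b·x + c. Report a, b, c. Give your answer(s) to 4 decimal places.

The normal system AᵀA·[a, b, c]ᵀ = Aᵀy is [[23075, 2591, 299]; [2591, 299, 35]; [299, 35, 6]]·[a, b, c]ᵀ = [-28388, -3204, -372]ᵀ.
Solving the 3×3 system (Gaussian elimination) gives a = -21931/21795, b = -41801/21795, c = -4852/7265.

a = -1.0062, b = -1.9179, c = -0.6679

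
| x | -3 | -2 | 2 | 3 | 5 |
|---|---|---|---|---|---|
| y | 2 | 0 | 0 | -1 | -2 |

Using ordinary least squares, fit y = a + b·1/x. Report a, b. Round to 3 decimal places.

From the data, Σ1 = 5, Σ1/x = 1/5, Σ1/x·1/x = 343/450.
Moment sums: Σy = -1, Σ1/x·y = -7/5.
So MᵀM·[a, b]ᵀ = Mᵀy: [[5, 1/5]; [1/5, 343/450]]·[a, b]ᵀ = [-1, -7/5]ᵀ.
Δ = 5·(343/450) − (1/5)² = 1697/450.
a = ((-1)·(343/450) − (1/5)·(-7/5))/(1697/450) = -217/1697; b = (5·(-7/5) − (1/5)·(-1))/(1697/450) = -3060/1697.

a = -0.128, b = -1.803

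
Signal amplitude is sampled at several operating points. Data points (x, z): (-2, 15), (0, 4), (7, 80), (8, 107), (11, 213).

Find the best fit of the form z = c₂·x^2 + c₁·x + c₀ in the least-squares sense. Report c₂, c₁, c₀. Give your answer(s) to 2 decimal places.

Setting ∂/∂c₂ … = 0 gives: 21154·c₂ + 2178·c₁ + 238·c₀ = 36601;  2178·c₂ + 238·c₁ + 24·c₀ = 3729;  238·c₂ + 24·c₁ + 5·c₀ = 419.
Row-reducing yields c₂ = 41637/20948, c₁ = -58101/20948, c₀ = 26203/10474.

c₂ = 1.99, c₁ = -2.77, c₀ = 2.50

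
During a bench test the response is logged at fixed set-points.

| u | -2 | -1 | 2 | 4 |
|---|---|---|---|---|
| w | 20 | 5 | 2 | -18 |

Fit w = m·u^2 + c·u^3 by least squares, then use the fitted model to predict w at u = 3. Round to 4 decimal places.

ŵ = -1.1586

Sums needed: Σu^2·u^2 = 289, Σu^2·u^3 = 1023, Σu^3·u^3 = 4225.
And Σu^2·w = -195, Σu^3·w = -1301.
Normal equations: [[289, 1023]; [1023, 4225]]·[m, c]ᵀ = [-195, -1301]ᵀ.
Eliminating c: 4225·(row 1) − 1023·(row 2) gives 174496·m = 4225·(-195) − 1023·(-1301) = 507048, so m = 63381/21812.
Then c = ((-1301) − 1023·(63381/21812))/4225 = -22063/21812.
At u = 3: ŵ = (63381/21812)·(9) + (-22063/21812)·(27) = -6318/5453.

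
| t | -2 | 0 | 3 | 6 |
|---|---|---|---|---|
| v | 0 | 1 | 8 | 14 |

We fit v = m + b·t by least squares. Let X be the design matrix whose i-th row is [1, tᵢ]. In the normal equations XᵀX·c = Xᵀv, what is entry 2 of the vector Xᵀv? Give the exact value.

108

Entry 2 ↔ basis t, so (Xᵀv)_{2} = Σᵢ (t)·vᵢ = (-2)·(0) + (0)·(1) + (3)·(8) + (6)·(14) = 108.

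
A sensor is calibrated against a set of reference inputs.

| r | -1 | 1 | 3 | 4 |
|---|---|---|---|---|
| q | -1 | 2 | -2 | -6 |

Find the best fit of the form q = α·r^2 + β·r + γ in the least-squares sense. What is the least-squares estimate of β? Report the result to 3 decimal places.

β = 1.418

Sums needed: Σr^2·r^2 = 339, Σr^2·r = 91, Σr^2 = 27, Σr·r = 27, Σr = 7, Σ1 = 4.
Right-hand side: Σr^2·q = -113, Σr·q = -27, Σq = -7.
Solving the 3×3 system (Gaussian elimination) gives α = -649/796, β = 1129/796, γ = 253/199.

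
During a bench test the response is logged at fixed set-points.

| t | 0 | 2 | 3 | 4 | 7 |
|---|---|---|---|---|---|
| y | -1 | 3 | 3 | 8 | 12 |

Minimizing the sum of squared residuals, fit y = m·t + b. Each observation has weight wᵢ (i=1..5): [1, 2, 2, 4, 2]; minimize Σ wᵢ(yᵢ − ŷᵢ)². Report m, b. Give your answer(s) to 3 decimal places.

m = 1.936, b = -0.949

With design matrix A, AᵀWA = [[188, 40]; [40, 11]] and AᵀWy = [326, 67]ᵀ.
Eliminating b: 11·(row 1) − 40·(row 2) gives 468·m = 11·326 − 40·67 = 906, so m = 151/78.
Then b = (67 − 40·(151/78))/11 = -37/39.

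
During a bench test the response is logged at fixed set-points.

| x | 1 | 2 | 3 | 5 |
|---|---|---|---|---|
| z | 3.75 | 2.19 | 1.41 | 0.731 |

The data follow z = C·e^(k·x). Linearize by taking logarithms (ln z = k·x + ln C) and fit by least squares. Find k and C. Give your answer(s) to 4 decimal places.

k = -0.4023, C = 5.1567

Taking logs, ln z = k·x + ln C, so regress ln z on x.
XᵀX = [[39.0000, 11.0000]; [11.0000, 4]], rhs = [2.3536, 2.1359]ᵀ  (here Σx = 11.0000, Σ(x)² = 39.0000, Σln z = 2.1359, Σx·ln z = 2.3536).
Δ = 39.0000·4 − (11.0000)² = 35.0000; k = (2.3536·4 − 11.0000·2.1359)/35.0000 = -0.40230, ln C = (39.0000·2.1359 − 11.0000·2.3536)/35.0000 = 1.64030, so C = exp(1.64030) = 5.15672.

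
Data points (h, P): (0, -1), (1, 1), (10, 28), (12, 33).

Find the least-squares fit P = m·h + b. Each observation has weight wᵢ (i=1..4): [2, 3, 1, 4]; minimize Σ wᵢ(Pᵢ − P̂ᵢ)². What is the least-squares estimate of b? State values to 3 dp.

Compute the Gram sums: Σwᵢ·h·h = 679, Σwᵢ·h = 61, Σwᵢ·1 = 10.
And Σwᵢ·h·P = 1867, Σwᵢ·P = 161.
XᵀWX·[m, b]ᵀ = XᵀWP becomes [[679, 61]; [61, 10]]·[m, b]ᵀ = [1867, 161]ᵀ.
Δ = 679·10 − 61² = 3069.
m = (1867·10 − 61·161)/3069 = 8849/3069; b = (679·161 − 61·1867)/3069 = -4568/3069.

b = -1.488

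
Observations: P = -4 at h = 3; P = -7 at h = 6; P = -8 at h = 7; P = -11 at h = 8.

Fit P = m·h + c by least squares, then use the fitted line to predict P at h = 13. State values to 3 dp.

Compute the Gram sums: Σh·h = 158, Σh = 24, Σ1 = 4.
Moment sums: Σh·P = -198, ΣP = -30.
Δ = 158·4 − 24² = 56.
m = ((-198)·4 − 24·(-30))/56 = -9/7; c = (158·(-30) − 24·(-198))/56 = 3/14.
At h = 13: P̂ = (-9/7)·(13) + (3/14)·(1) = -33/2.

P̂ = -16.500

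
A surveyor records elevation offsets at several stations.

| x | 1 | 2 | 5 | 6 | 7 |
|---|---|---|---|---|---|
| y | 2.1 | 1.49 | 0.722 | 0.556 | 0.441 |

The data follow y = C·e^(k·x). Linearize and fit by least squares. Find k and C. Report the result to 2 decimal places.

Linearized form: ln y = k·x + ln C. From the 5 transformed points,
AᵀA = [[115.0000, 21.0000]; [21.0000, 5]], rhs = [-9.3421, -0.5907]ᵀ  (here Σx = 21.0000, Σ(x)² = 115.0000, Σln y = -0.5907, Σx·ln y = -9.3421).
Slope k = (n·Σx·ln y − Σx·Σln y)/(n·Σ(x)² − (Σx)²) = (5·-9.3421 − 21.0000·-0.5907)/134.0000 = -0.25601; ln C = (Σln y − k·Σx)/n = 0.95710, so C = exp(0.95710) = 2.60413.

k = -0.26, C = 2.60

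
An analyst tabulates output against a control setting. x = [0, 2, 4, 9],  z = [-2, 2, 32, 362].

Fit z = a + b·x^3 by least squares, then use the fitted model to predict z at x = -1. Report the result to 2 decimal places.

ẑ = -1.84

Normal-equation sums: Σ1 = 4, Σx^3 = 801, Σx^3·x^3 = 535601.
Right-hand side: Σz = 394, Σx^3·z = 265962.
Normal equations: [[4, 801]; [801, 535601]]·[a, b]ᵀ = [394, 265962]ᵀ.
Determinant 4·535601 − 801² = 1500803.
a = (394·535601 − 801·265962)/1500803 = -2008768/1500803; b = (4·265962 − 801·394)/1500803 = 748254/1500803.
At x = -1: ẑ = (-2008768/1500803)·(1) + (748254/1500803)·(-1) = -2757022/1500803.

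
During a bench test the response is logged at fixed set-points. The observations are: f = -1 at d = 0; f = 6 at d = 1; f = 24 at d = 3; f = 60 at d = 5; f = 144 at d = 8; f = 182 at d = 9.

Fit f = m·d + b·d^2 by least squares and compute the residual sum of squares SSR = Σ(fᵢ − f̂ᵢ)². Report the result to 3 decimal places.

SSR = 6.632

Normal-equation sums: Σd·d = 180, Σd·d^2 = 1394, Σd^2·d^2 = 11364.
And Σd·f = 3168, Σd^2·f = 25680.
Normal equations: [[180, 1394]; [1394, 11364]]·[m, b]ᵀ = [3168, 25680]ᵀ.
det = 180·11364 − 1394² = 102284.
m = (3168·11364 − 1394·25680)/102284 = 50808/25571; b = (180·25680 − 1394·3168)/102284 = 51552/25571.
Residuals: -1, 51066/25571, -384/3653, -660/1967, -23568/25571, 20938/25571; SSR = 169579/25571.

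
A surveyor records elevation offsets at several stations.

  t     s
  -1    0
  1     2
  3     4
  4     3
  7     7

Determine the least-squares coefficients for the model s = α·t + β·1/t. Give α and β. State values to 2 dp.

α = 0.98, β = 0.08

The normal equations are: 76·α + 5·β = 75;  5·α + (15481/7056)·β = 61/12.
(Σt·t = 76, Σt·1/t = 5, Σ1/t·1/t = 15481/7056, Σt·s = 75, Σ1/t·s = 61/12.)
Δ = 76·(15481/7056) − 5² = 250039/1764.
α = (75·(15481/7056) − 5·(61/12))/(250039/1764) = 981735/1000156; β = (76·(61/12) − 5·75)/(250039/1764) = 19992/250039.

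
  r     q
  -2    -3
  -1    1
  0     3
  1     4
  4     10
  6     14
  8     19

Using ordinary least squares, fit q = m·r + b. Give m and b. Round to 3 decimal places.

m = 2.052, b = 2.167

Compute the Gram sums: Σr·r = 122, Σr = 16, Σ1 = 7.
For Xᵀq: Σr·q = 285, Σq = 48.
So XᵀX·[m, b]ᵀ = Xᵀq: [[122, 16]; [16, 7]]·[m, b]ᵀ = [285, 48]ᵀ.
Δ = 122·7 − 16² = 598.
m = (285·7 − 16·48)/598 = 1227/598; b = (122·48 − 16·285)/598 = 648/299.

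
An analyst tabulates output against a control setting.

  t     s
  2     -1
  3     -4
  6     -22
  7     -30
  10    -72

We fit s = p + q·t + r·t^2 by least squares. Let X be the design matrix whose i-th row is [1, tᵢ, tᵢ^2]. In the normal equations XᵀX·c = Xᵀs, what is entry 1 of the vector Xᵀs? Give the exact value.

-129

Entry 1 ↔ basis 1, so (Xᵀs)_{1} = Σᵢ sᵢ = (1)·(-1) + (1)·(-4) + (1)·(-22) + (1)·(-30) + (1)·(-72) = -129.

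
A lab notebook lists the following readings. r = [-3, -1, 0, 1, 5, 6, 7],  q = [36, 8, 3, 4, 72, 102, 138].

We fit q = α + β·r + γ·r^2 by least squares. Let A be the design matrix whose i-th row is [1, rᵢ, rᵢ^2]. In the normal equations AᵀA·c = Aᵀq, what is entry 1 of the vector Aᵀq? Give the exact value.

Entry 1 ↔ basis 1, so (Aᵀq)_{1} = Σᵢ qᵢ = (1)·(36) + (1)·(8) + (1)·(3) + (1)·(4) + (1)·(72) + (1)·(102) + (1)·(138) = 363.

363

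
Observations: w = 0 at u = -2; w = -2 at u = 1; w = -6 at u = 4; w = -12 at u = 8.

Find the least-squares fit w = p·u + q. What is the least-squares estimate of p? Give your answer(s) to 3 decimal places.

p = -1.224

Setting ∂/∂p … = 0 gives: 85·p + 11·q = -122;  11·p + 4·q = -20.
det = 85·4 − 11² = 219.
p = ((-122)·4 − 11·(-20))/219 = -268/219; q = (85·(-20) − 11·(-122))/219 = -358/219.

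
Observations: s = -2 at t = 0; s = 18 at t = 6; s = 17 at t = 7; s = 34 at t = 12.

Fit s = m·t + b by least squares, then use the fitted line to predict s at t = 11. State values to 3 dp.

From the data, Σt·t = 229, Σt = 25, Σ1 = 4.
For Aᵀs: Σt·s = 635, Σs = 67.
AᵀA·[m, b]ᵀ = Aᵀs becomes [[229, 25]; [25, 4]]·[m, b]ᵀ = [635, 67]ᵀ.
Eliminating b: 4·(row 1) − 25·(row 2) gives 291·m = 4·635 − 25·67 = 865, so m = 865/291.
Then b = (67 − 25·(865/291))/4 = -532/291.
At t = 11: ŝ = (865/291)·(11) + (-532/291)·(1) = 8983/291.

ŝ = 30.869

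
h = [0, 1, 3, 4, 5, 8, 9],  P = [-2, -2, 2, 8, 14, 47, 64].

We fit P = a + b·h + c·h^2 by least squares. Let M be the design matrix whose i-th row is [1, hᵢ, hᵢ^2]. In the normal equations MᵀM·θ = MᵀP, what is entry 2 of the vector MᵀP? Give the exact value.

Entry 2 ↔ basis h, so (MᵀP)_{2} = Σᵢ (h)·Pᵢ = (0)·(-2) + (1)·(-2) + (3)·(2) + (4)·(8) + (5)·(14) + (8)·(47) + (9)·(64) = 1058.

1058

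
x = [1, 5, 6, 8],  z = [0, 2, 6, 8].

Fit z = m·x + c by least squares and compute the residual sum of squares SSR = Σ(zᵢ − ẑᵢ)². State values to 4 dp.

SSR = 5.3846

Setting ∂/∂m … = 0 gives: 126·m + 20·c = 110;  20·m + 4·c = 16.
det = 126·4 − 20² = 104.
m = (110·4 − 20·16)/104 = 15/13; c = (126·16 − 20·110)/104 = -23/13.
Residuals: 8/13, -2, 11/13, 7/13; SSR = 70/13.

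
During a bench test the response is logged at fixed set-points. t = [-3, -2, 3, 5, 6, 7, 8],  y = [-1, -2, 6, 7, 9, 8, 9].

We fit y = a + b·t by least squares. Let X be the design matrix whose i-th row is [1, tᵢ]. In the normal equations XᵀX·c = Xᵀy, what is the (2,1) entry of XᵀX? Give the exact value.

24

Row 2 ↔ basis t, column 1 ↔ basis 1, so (XᵀX)_{2,1} = Σᵢ t = (-3)·(1) + (-2)·(1) + (3)·(1) + (5)·(1) + (6)·(1) + (7)·(1) + (8)·(1) = 24.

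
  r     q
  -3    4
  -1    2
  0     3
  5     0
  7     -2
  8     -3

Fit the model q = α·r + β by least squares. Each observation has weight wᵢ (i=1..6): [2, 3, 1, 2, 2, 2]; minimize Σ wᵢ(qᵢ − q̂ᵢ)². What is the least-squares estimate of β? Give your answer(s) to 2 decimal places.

β = 2.06

Normal-equation sums: Σwᵢ·r·r = 297, Σwᵢ·r = 31, Σwᵢ·1 = 12.
For XᵀWq: Σwᵢ·r·q = -106, Σwᵢ·q = 7.
Normal equations: [[297, 31]; [31, 12]]·[α, β]ᵀ = [-106, 7]ᵀ.
Δ = 297·12 − 31² = 2603.
α = ((-106)·12 − 31·7)/2603 = -1489/2603; β = (297·7 − 31·(-106))/2603 = 5365/2603.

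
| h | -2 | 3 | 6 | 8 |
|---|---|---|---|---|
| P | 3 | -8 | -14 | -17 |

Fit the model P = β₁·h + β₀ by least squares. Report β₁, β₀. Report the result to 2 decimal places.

Normal-equation sums: Σh·h = 113, Σh = 15, Σ1 = 4.
Moment sums: Σh·P = -250, ΣP = -36.
Eliminating β₀: 4·(row 1) − 15·(row 2) gives 227·β₁ = 4·(-250) − 15·(-36) = -460, so β₁ = -460/227.
Then β₀ = ((-36) − 15·(-460/227))/4 = -318/227.

β₁ = -2.03, β₀ = -1.40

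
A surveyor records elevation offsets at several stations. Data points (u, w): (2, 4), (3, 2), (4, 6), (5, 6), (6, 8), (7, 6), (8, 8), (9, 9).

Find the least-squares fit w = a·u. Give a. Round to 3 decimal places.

a = 1.067

The normal system XᵀX·[a]ᵀ = Xᵀw is [[284]]·[a]ᵀ = [303]ᵀ.
Hence a = 303 / 284 ≈ 1.0669.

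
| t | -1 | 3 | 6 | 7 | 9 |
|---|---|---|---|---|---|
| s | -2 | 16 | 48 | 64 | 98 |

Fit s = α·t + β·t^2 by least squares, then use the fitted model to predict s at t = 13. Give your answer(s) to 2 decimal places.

Forming MᵀM = [[176, 1314]; [1314, 10340]] and Mᵀs = [1668, 12944]ᵀ gives MᵀM·[α, β]ᵀ = Mᵀs.
det = 176·10340 − 1314² = 93244.
α = (1668·10340 − 1314·12944)/93244 = 59676/23311; β = (176·12944 − 1314·1668)/93244 = 21598/23311.
At t = 13: ŝ = (59676/23311)·(13) + (21598/23311)·(169) = 4425850/23311.

ŝ = 189.86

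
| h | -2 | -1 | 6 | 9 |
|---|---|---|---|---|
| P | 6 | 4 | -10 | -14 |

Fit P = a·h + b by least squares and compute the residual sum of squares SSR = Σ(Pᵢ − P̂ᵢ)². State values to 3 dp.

Sums needed: Σh·h = 122, Σh = 12, Σ1 = 4.
Moment sums: Σh·P = -202, ΣP = -14.
XᵀX·[a, b]ᵀ = XᵀP becomes [[122, 12]; [12, 4]]·[a, b]ᵀ = [-202, -14]ᵀ.
Eliminating b: 4·(row 1) − 12·(row 2) gives 344·a = 4·(-202) − 12·(-14) = -640, so a = -80/43.
Then b = ((-14) − 12·(-80/43))/4 = 179/86.
Residuals: 17/86, 5/86, -79/86, 57/86; SSR = 57/43.

SSR = 1.326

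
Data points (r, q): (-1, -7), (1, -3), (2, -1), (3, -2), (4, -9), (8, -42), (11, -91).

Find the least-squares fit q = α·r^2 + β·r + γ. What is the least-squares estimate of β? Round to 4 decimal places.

β = 3.0251

Compute the Gram sums: Σr^2·r^2 = 19092, Σr^2·r = 1942, Σr^2 = 216, Σr·r = 216, Σr = 28, Σ1 = 7.
And Σr^2·q = -13875, Σr·q = -1377, Σq = -155.
AᵀA·[α, β, γ]ᵀ = Aᵀq becomes [[19092, 1942, 216]; [1942, 216, 28]; [216, 28, 7]]·[α, β, γ]ᵀ = [-13875, -1377, -155]ᵀ.
Inverting the 3×3 Gram matrix, [α, β, γ]ᵀ = [-453379/456082, 125427/41462, -813883/228041]ᵀ.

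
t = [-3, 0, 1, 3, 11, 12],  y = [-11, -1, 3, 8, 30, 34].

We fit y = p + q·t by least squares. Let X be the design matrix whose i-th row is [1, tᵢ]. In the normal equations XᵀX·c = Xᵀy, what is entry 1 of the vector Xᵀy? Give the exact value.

63

Entry 1 ↔ basis 1, so (Xᵀy)_{1} = Σᵢ yᵢ = (1)·(-11) + (1)·(-1) + (1)·(3) + (1)·(8) + (1)·(30) + (1)·(34) = 63.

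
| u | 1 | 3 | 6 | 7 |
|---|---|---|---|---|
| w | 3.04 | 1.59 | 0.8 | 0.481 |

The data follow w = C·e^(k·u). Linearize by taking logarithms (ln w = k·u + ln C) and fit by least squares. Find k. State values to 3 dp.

Let Y = ln w. Fitting Y = k·u + ln C by least squares:
Over the data: Σu = 17.0000, Σ(u)² = 95.0000, Σln w = 0.6206, Σu·ln w = -3.9590.
Normal system: [[95.0000, 17.0000]; [17.0000, 4]]·[k, ln C]ᵀ = [-3.9590, 0.6206]ᵀ.
Slope k = (n·Σu·ln w − Σu·Σln w)/(n·Σ(u)² − (Σu)²) = (4·-3.9590 − 17.0000·0.6206)/91.0000 = -0.28995; ln C = (Σln w − k·Σu)/n = 1.38743.

k = -0.290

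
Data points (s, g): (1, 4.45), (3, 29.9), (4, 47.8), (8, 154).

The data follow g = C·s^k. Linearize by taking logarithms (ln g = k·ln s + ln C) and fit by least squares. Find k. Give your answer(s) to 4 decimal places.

Taking logs, ln g = k·ln s + ln C, so regress ln g on ln s.
XᵀX = [[7.4528, 4.5643]; [4.5643, 4]], rhs = [19.5678, 13.7947]ᵀ  (here Σln s = 4.5643, Σ(ln s)² = 7.4528, Σln g = 13.7947, Σln s·ln g = 19.5678).
Slope k = (n·Σln s·ln g − Σln s·Σln g)/(n·Σ(ln s)² − (Σln s)²) = (4·19.5678 − 4.5643·13.7947)/8.9781 = 1.70496; ln C = (Σln g − k·Σln s)/n = 1.50318.

k = 1.7050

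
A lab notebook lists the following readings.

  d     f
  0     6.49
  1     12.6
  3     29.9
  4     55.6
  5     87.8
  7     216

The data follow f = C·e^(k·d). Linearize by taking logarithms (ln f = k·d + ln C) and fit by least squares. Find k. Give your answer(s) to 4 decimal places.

Let Y = ln f. Fitting Y = k·d + ln C by least squares:
XᵀX = [[100.0000, 20.0000]; [20.0000, 6]], rhs = [88.8023, 21.6703]ᵀ  (here Σd = 20.0000, Σ(d)² = 100.0000, Σln f = 21.6703, Σd·ln f = 88.8023).
Slope k = (n·Σd·ln f − Σd·Σln f)/(n·Σ(d)² − (Σd)²) = (6·88.8023 − 20.0000·21.6703)/200.0000 = 0.49703; ln C = (Σln f − k·Σd)/n = 1.95494.

k = 0.4970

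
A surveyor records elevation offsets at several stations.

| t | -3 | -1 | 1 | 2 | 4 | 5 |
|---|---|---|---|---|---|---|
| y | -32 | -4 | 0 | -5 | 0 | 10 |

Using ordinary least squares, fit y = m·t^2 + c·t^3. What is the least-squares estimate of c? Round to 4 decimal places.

Entries of MᵀM: Σt^2·t^2 = 980, Σt^2·t^3 = 3938, Σt^3·t^3 = 20516.
And Σt^2·y = -62, Σt^3·y = 2078.
Normal equations: [[980, 3938]; [3938, 20516]]·[m, c]ᵀ = [-62, 2078]ᵀ.
Eliminating c: 20516·(row 1) − 3938·(row 2) gives 4597836·m = 20516·(-62) − 3938·2078 = -9455156, so m = -2363789/1149459.
Then c = (2078 − 3938·(-2363789/1149459))/20516 = 570149/1149459.

c = 0.4960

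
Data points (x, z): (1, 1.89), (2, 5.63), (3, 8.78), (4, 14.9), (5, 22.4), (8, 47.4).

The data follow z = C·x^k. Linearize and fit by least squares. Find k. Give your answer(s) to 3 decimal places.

k = 1.538

Let Y = ln z. Fitting Y = k·ln x + ln C by least squares:
AᵀA = [[10.5236, 6.8669]; [6.8669, 6]], rhs = [20.3570, 14.2062]ᵀ  (here Σln x = 6.8669, Σ(ln x)² = 10.5236, Σln z = 14.2062, Σln x·ln z = 20.3570).
Solving (det = 15.9867): k = 1.53810, ln C = 0.60736.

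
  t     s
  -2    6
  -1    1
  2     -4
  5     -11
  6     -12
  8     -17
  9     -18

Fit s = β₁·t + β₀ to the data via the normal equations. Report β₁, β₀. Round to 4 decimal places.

MᵀM·[β₁, β₀]ᵀ = Mᵀs reads: 215·β₁ + 27·β₀ = -446;  27·β₁ + 7·β₀ = -55.
(Σt·t = 215, Σt = 27, Σ1 = 7, Σt·s = -446, Σs = -55.)
det = 215·7 − 27² = 776.
β₁ = ((-446)·7 − 27·(-55))/776 = -1637/776; β₀ = (215·(-55) − 27·(-446))/776 = 217/776.

β₁ = -2.1095, β₀ = 0.2796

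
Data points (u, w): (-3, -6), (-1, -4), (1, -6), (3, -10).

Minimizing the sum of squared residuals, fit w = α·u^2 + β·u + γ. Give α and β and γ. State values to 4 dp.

α = -0.3750, β = -0.7000, γ = -4.6250

Entries of MᵀM: Σu^2·u^2 = 164, Σu^2·u = 0, Σu^2 = 20, Σu·u = 20, Σu = 0, Σ1 = 4.
Moment sums: Σu^2·w = -154, Σu·w = -14, Σw = -26.
MᵀM·[α, β, γ]ᵀ = Mᵀw becomes [[164, 0, 20]; [0, 20, 0]; [20, 0, 4]]·[α, β, γ]ᵀ = [-154, -14, -26]ᵀ.
Inverting the 3×3 Gram matrix, [α, β, γ]ᵀ = [-3/8, -7/10, -37/8]ᵀ.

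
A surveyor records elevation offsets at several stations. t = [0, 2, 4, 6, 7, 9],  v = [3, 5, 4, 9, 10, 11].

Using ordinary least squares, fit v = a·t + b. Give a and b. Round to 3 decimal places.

MᵀM·[a, b]ᵀ = Mᵀv reads: 186·a + 28·b = 249;  28·a + 6·b = 42.
(Σt·t = 186, Σt = 28, Σ1 = 6, Σt·v = 249, Σv = 42.)
det = 186·6 − 28² = 332.
a = (249·6 − 28·42)/332 = 159/166; b = (186·42 − 28·249)/332 = 210/83.

a = 0.958, b = 2.530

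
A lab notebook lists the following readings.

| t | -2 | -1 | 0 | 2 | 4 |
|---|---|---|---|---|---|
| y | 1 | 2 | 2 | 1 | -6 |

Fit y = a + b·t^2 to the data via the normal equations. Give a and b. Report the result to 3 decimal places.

Setting ∂/∂a … = 0 gives: 5·a + 25·b = 0;  25·a + 289·b = -86.
(Σ1 = 5, Σt^2 = 25, Σt^2·t^2 = 289, Σy = 0, Σt^2·y = -86.)
Eliminating b: 289·(row 1) − 25·(row 2) gives 820·a = 289·0 − 25·(-86) = 2150, so a = 215/82.
Then b = ((-86) − 25·(215/82))/289 = -43/82.

a = 2.622, b = -0.524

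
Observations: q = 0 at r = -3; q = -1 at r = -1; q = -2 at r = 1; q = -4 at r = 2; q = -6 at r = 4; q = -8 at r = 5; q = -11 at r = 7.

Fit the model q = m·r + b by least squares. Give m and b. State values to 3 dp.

XᵀX·[m, b]ᵀ = Xᵀq reads: 105·m + 15·b = -150;  15·m + 7·b = -32.
(Σr·r = 105, Σr = 15, Σ1 = 7, Σr·q = -150, Σq = -32.)
det = 105·7 − 15² = 510.
m = ((-150)·7 − 15·(-32))/510 = -19/17; b = (105·(-32) − 15·(-150))/510 = -37/17.

m = -1.118, b = -2.176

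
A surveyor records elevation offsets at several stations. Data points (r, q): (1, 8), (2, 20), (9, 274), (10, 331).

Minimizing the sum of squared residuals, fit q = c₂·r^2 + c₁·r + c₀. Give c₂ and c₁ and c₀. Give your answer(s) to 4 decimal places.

c₂ = 2.8125, c₁ = 5.1010, c₀ = -0.5865

Compute the Gram sums: Σr^2·r^2 = 16578, Σr^2·r = 1738, Σr^2 = 186, Σr·r = 186, Σr = 22, Σ1 = 4.
Right-hand side: Σr^2·q = 55382, Σr·q = 5824, Σq = 633.
Normal equations: [[16578, 1738, 186]; [1738, 186, 22]; [186, 22, 4]]·[c₂, c₁, c₀]ᵀ = [55382, 5824, 633]ᵀ.
Solving the 3×3 system (Gaussian elimination) gives c₂ = 45/16, c₁ = 1061/208, c₀ = -61/104.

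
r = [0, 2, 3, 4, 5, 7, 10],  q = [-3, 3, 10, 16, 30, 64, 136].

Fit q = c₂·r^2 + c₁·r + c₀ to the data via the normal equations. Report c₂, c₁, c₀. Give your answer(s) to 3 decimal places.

c₂ = 1.460, c₁ = -0.777, c₀ = -2.331

Normal-equation sums: Σr^2·r^2 = 13379, Σr^2·r = 1567, Σr^2 = 203, Σr·r = 203, Σr = 31, Σ1 = 7.
And Σr^2·q = 17844, Σr·q = 2058, Σq = 256.
Solving the 3×3 system (Gaussian elimination) gives c₂ = 19635/13448, c₁ = -10445/13448, c₀ = -15673/6724.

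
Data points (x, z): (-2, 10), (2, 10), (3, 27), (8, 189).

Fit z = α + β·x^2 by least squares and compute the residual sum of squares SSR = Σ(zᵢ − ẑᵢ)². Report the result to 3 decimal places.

Entries of MᵀM: Σ1 = 4, Σx^2 = 81, Σx^2·x^2 = 4209.
Right-hand side: Σz = 236, Σx^2·z = 12419.
Δ = 4·4209 − 81² = 10275.
α = (236·4209 − 81·12419)/10275 = -841/685; β = (4·12419 − 81·236)/10275 = 6112/2055.
Residuals: -275/411, -275/411, 200/137, -50/411; SSR = 1250/411.

SSR = 3.041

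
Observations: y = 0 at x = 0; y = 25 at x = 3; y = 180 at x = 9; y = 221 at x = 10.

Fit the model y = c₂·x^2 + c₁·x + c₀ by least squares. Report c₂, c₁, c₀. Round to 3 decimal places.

AᵀA·[c₂, c₁, c₀]ᵀ = Aᵀy reads: 16642·c₂ + 1756·c₁ + 190·c₀ = 36905;  1756·c₂ + 190·c₁ + 22·c₀ = 3905;  190·c₂ + 22·c₁ + 4·c₀ = 426.
(Σx^2·x^2 = 16642, Σx^2·x = 1756, Σx^2 = 190, Σx·x = 190, Σx = 22, Σ1 = 4, Σx^2·y = 36905, Σx·y = 3905, Σy = 426.)
Solving the 3×3 system (Gaussian elimination) gives c₂ = 3304/1671, c₁ = 3782/1671, c₀ = 147/1114.

c₂ = 1.977, c₁ = 2.263, c₀ = 0.132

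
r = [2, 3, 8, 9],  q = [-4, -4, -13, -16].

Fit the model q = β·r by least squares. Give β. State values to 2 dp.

β = -1.70

The normal system AᵀA·[β]ᵀ = Aᵀq is [[158]]·[β]ᵀ = [-268]ᵀ.
β = (-268)/158 = -1.6962.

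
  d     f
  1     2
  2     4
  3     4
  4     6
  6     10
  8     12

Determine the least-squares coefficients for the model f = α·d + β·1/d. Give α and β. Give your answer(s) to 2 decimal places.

Sums needed: Σd·d = 130, Σd·1/d = 6, Σ1/d·1/d = 845/576.
For Xᵀf: Σd·f = 202, Σ1/d·f = 10.
So XᵀX·[α, β]ᵀ = Xᵀf: [[130, 6]; [6, 845/576]]·[α, β]ᵀ = [202, 10]ᵀ.
Determinant 130·(845/576) − 6² = 44557/288.
α = (202·(845/576) − 6·10)/(44557/288) = 68065/44557; β = (130·10 − 6·202)/(44557/288) = 25344/44557.

α = 1.53, β = 0.57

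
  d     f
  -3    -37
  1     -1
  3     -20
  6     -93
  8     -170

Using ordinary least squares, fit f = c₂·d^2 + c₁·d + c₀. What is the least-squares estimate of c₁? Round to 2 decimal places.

c₁ = 2.82

Forming XᵀX = [[5555, 729, 119]; [729, 119, 15]; [119, 15, 5]] and Xᵀf = [-14742, -1868, -321]ᵀ gives XᵀX·[c₂, c₁, c₀]ᵀ = Xᵀf.
Row-reducing yields c₂ = -157419/52586, c₁ = 148237/52586, c₀ = -37080/26293.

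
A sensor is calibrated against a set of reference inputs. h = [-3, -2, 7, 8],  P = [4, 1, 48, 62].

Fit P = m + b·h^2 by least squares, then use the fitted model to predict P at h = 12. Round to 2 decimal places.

P̂ = 146.07

Normal-equation sums: Σ1 = 4, Σh^2 = 126, Σh^2·h^2 = 6594.
Right-hand side: ΣP = 115, Σh^2·P = 6360.
So XᵀX·[m, b]ᵀ = XᵀP: [[4, 126]; [126, 6594]]·[m, b]ᵀ = [115, 6360]ᵀ.
Determinant 4·6594 − 126² = 10500.
m = (115·6594 − 126·6360)/10500 = -41/10; b = (4·6360 − 126·115)/10500 = 73/70.
At h = 12: P̂ = (-41/10)·(1) + (73/70)·(144) = 2045/14.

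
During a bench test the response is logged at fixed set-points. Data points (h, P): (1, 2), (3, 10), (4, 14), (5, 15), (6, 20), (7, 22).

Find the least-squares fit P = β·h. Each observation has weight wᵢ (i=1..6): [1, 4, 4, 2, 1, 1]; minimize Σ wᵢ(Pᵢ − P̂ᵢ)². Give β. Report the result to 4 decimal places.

β = 3.2627

Compute the Gram sums: Σwᵢ·h·h = 236.
And Σwᵢ·h·P = 770.
AᵀWA·[β]ᵀ = AᵀWP becomes [[236]]·[β]ᵀ = [770]ᵀ.
Hence β = 770 / 236 ≈ 3.26271.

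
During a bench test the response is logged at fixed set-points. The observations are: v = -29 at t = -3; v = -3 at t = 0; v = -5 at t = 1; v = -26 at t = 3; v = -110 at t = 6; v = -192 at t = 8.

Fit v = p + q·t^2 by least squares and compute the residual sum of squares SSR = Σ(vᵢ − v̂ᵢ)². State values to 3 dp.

SSR = 9.541

Compute the Gram sums: Σ1 = 6, Σt^2 = 119, Σt^2·t^2 = 5555.
For Xᵀv: Σv = -365, Σt^2·v = -16748.
XᵀX·[p, q]ᵀ = Xᵀv becomes [[6, 119]; [119, 5555]]·[p, q]ᵀ = [-365, -16748]ᵀ.
Determinant 6·5555 − 119² = 19169.
p = ((-365)·5555 − 119·(-16748))/19169 = -34563/19169; q = (6·(-16748) − 119·(-365))/19169 = -57053/19169.
Residuals: -7861/19169, -22944/19169, -4229/19169, 49646/19169, -20119/19169, 5507/19169; SSR = 182896/19169.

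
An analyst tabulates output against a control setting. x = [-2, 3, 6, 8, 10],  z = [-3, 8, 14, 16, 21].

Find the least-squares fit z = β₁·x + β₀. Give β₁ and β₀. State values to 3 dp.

β₁ = 1.955, β₀ = 1.427

Entries of MᵀM: Σx·x = 213, Σx = 25, Σ1 = 5.
Right-hand side: Σx·z = 452, Σz = 56.
det = 213·5 − 25² = 440.
β₁ = (452·5 − 25·56)/440 = 43/22; β₀ = (213·56 − 25·452)/440 = 157/110.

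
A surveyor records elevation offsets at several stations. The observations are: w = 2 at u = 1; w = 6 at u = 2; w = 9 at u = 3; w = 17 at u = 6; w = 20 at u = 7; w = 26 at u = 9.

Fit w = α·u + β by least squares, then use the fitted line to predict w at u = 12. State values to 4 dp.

ŵ = 34.6892

Entries of XᵀX: Σu·u = 180, Σu = 28, Σ1 = 6.
And Σu·w = 517, Σw = 80.
Eliminating β: 6·(row 1) − 28·(row 2) gives 296·α = 6·517 − 28·80 = 862, so α = 431/148.
Then β = (80 − 28·(431/148))/6 = -19/74.
At u = 12: ŵ = (431/148)·(12) + (-19/74)·(1) = 2567/74.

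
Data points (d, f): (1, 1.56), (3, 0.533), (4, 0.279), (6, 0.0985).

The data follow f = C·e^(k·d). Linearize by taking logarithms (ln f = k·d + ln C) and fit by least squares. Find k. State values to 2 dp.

Taking logs, ln f = k·d + ln C, so regress ln f on d.
Σd = 14.0000, Σ(d)² = 62.0000, Σln f = -3.7788, Σd·ln f = -20.4554.
Equations: 62.0000·k + 14.0000·ln C = -20.4554;  14.0000·k + 4·ln C = -3.7788.
Slope k = (n·Σd·ln f − Σd·Σln f)/(n·Σ(d)² − (Σd)²) = (4·-20.4554 − 14.0000·-3.7788)/52.0000 = -0.55612; ln C = (Σln f − k·Σd)/n = 1.00174.

k = -0.56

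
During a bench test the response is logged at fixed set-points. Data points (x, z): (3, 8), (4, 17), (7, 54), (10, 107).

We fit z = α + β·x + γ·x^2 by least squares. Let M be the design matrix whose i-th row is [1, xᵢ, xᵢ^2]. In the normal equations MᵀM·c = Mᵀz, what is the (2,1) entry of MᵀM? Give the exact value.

Row 2 ↔ basis x, column 1 ↔ basis 1, so (MᵀM)_{2,1} = Σᵢ x = (3)·(1) + (4)·(1) + (7)·(1) + (10)·(1) = 24.

24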